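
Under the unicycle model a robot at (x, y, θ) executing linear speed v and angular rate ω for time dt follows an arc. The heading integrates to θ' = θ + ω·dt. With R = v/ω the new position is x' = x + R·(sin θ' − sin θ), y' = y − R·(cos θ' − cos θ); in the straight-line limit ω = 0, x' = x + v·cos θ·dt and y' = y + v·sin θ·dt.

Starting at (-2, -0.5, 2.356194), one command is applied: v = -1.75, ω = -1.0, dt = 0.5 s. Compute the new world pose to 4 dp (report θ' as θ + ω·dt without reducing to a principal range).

θ' = 2.3562 + -1.0·0.5 = 1.8562
R = v/ω = -1.75/-1.0 = 1.7500
x' = -2 + 1.7500·(sin 1.8562 − sin 2.3562) = -1.5582
y' = -0.5 − 1.7500·(cos 1.8562 − cos 2.3562) = -1.2447

(-1.5582, -1.2447, 1.8562)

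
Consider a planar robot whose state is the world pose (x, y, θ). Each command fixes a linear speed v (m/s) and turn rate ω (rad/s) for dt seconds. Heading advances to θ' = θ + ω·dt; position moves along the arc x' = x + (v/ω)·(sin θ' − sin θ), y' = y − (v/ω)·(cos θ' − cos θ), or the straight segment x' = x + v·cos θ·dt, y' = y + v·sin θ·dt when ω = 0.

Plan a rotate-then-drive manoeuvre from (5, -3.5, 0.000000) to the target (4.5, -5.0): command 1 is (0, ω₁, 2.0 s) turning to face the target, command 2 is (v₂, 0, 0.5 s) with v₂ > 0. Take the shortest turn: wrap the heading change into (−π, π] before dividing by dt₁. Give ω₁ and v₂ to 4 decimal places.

ω₁ = -0.9463, v₂ = 3.1623

heading to target = atan2(-5−-3.5, 4.5−5) = -1.8925
Δθ = wrap(-1.8925 − 0.0000) = -1.8925; ω₁ = Δθ/dt₁ = -0.9463
distance = √((4.5−5)² + (-5−-3.5)²) = 1.5811; v₂ = distance/dt₂ = 3.1623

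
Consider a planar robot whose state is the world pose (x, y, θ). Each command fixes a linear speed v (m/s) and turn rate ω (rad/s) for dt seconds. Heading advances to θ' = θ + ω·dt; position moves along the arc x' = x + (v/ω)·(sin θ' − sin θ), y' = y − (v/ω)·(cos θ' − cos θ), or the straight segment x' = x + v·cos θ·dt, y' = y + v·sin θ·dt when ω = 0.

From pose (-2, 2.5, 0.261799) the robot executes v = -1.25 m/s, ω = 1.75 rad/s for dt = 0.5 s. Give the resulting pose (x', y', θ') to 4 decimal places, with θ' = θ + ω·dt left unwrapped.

(-2.4632, 2.1104, 1.1368)

θ' = 0.2618 + 1.75·0.5 = 1.1368
R = v/ω = -1.25/1.75 = -0.7143
x' = -2 + -0.7143·(sin 1.1368 − sin 0.2618) = -2.4632
y' = 2.5 − -0.7143·(cos 1.1368 − cos 0.2618) = 2.1104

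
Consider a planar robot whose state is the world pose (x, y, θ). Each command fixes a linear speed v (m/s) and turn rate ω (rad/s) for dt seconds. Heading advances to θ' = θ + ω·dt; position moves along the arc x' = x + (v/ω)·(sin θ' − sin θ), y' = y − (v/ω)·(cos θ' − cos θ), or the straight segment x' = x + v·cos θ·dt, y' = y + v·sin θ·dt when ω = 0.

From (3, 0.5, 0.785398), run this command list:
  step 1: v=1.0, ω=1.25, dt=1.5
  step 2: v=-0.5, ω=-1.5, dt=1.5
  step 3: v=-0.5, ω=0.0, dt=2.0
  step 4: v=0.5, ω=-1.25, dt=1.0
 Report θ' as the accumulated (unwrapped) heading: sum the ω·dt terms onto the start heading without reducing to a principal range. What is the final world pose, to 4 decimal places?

step 1: θ'=2.6604 (R=0.8000) → pose (2.8046, 1.7748, 2.6604)
step 2: θ'=0.4104 (R=0.3333) → pose (2.7833, 1.1737, 0.4104)
step 3: θ'=0.4104 (straight) → pose (1.8663, 0.7747, 0.4104)
step 4: θ'=-0.8396 (R=-0.4000) → pose (2.3237, 0.6750, -0.8396)

(2.3237, 0.6750, -0.8396)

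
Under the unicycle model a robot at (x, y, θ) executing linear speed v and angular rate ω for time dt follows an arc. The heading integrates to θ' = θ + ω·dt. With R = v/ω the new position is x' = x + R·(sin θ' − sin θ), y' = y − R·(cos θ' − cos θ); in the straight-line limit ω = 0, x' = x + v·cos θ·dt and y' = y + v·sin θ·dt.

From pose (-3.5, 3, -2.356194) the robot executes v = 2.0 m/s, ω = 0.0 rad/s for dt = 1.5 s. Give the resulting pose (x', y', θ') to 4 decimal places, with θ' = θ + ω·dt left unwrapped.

(-5.6213, 0.8787, -2.3562)

θ' = -2.3562 + 0.0·1.5 = -2.3562
ω = 0 → straight: x' = -3.5 + 2.0·cos(-2.3562)·1.5 = -5.6213
y' = 3 + 2.0·sin(-2.3562)·1.5 = 0.8787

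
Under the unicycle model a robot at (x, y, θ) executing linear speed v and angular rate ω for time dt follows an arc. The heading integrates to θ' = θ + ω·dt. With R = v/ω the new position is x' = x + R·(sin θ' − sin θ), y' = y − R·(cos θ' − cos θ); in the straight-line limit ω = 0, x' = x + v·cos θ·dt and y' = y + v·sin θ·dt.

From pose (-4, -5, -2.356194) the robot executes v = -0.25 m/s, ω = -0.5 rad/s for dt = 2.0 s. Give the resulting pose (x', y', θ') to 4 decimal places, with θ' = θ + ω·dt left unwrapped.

(-3.5400, -4.8650, -3.3562)

θ' = -2.3562 + -0.5·2.0 = -3.3562
R = v/ω = -0.25/-0.5 = 0.5000
x' = -4 + 0.5000·(sin -3.3562 − sin -2.3562) = -3.5400
y' = -5 − 0.5000·(cos -3.3562 − cos -2.3562) = -4.8650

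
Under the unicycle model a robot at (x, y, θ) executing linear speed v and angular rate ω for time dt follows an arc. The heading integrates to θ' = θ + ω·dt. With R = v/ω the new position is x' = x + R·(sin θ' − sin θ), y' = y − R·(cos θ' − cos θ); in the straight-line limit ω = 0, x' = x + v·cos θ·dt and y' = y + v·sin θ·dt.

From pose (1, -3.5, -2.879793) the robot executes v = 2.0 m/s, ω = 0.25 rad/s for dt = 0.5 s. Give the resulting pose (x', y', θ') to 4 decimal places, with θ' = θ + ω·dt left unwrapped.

θ' = -2.8798 + 0.25·0.5 = -2.7548
R = v/ω = 2.0/0.25 = 8.0000
x' = 1 + 8.0000·(sin -2.7548 − sin -2.8798) = 0.0527
y' = -3.5 − 8.0000·(cos -2.7548 − cos -2.8798) = -3.8184

(0.0527, -3.8184, -2.7548)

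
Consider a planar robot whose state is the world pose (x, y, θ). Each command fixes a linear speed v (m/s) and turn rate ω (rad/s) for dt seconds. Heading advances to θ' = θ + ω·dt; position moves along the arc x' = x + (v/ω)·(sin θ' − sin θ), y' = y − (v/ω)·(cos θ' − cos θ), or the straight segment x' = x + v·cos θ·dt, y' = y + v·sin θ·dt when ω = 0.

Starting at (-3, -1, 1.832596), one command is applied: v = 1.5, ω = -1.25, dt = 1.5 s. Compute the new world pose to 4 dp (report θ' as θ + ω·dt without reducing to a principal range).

(-1.7900, 0.5095, -0.0424)

θ' = 1.8326 + -1.25·1.5 = -0.0424
R = v/ω = 1.5/-1.25 = -1.2000
x' = -3 + -1.2000·(sin -0.0424 − sin 1.8326) = -1.7900
y' = -1 − -1.2000·(cos -0.0424 − cos 1.8326) = 0.5095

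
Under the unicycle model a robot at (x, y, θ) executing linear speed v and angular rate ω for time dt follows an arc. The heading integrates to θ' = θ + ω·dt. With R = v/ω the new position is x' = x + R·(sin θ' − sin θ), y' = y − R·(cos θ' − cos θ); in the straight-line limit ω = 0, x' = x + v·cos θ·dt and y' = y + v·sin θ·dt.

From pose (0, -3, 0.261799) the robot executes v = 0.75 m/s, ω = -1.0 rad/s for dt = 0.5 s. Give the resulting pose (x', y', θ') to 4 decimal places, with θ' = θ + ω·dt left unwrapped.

(0.3711, -2.9956, -0.2382)

θ' = 0.2618 + -1.0·0.5 = -0.2382
R = v/ω = 0.75/-1.0 = -0.7500
x' = 0 + -0.7500·(sin -0.2382 − sin 0.2618) = 0.3711
y' = -3 − -0.7500·(cos -0.2382 − cos 0.2618) = -2.9956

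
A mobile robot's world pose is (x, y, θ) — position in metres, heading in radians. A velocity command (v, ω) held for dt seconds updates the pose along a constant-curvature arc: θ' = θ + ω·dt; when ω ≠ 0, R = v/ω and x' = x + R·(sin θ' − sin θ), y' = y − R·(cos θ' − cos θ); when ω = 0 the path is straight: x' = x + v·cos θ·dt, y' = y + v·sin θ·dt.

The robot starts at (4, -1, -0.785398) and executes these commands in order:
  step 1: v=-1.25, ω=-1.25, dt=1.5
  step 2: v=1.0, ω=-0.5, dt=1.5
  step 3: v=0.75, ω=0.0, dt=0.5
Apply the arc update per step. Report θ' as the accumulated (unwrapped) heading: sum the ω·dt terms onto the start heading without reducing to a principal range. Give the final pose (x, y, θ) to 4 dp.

(2.4259, 0.5378, -3.4104)

step 1: θ'=-2.6604 (R=1.0000) → pose (4.2443, 0.5935, -2.6604)
step 2: θ'=-3.4104 (R=-2.0000) → pose (2.7874, 0.4383, -3.4104)
step 3: θ'=-3.4104 (straight) → pose (2.4259, 0.5378, -3.4104)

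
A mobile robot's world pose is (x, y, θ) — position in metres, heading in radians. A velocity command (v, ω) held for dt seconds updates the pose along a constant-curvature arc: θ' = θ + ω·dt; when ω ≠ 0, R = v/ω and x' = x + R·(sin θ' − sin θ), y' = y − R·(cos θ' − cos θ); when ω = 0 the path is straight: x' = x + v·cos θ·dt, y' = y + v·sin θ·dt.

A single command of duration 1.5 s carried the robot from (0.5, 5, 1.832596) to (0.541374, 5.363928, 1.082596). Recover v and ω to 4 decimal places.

v = 0.2500, ω = -0.5000

Δθ = 1.082596 − 1.832596 = -0.750000
ω = Δθ/dt = -0.750000/1.5 = -0.5000
R = −Δy/(cos θ' − cos θ) = -0.5000
v = R·ω = -0.5000·-0.5000 = 0.2500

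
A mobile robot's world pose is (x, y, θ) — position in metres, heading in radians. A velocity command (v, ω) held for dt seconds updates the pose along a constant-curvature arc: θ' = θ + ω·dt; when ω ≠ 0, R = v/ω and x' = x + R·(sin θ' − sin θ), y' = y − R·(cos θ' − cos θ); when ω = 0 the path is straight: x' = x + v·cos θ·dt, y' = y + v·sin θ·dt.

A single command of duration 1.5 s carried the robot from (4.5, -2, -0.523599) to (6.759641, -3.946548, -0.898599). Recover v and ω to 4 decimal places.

Δθ = -0.898599 − -0.523599 = -0.375000
ω = Δθ/dt = -0.375000/1.5 = -0.2500
R = Δx/(sin θ' − sin θ) = -8.0000
v = R·ω = -8.0000·-0.2500 = 2.0000

v = 2.0000, ω = -0.2500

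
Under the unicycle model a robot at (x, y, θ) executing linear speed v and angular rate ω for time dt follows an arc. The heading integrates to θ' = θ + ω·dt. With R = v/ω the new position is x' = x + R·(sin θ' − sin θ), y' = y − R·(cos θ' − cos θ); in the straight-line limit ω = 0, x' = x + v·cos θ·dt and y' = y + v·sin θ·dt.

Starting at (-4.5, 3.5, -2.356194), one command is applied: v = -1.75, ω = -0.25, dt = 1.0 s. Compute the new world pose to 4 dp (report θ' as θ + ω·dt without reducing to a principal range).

(-3.1215, 4.5707, -2.6062)

θ' = -2.3562 + -0.25·1.0 = -2.6062
R = v/ω = -1.75/-0.25 = 7.0000
x' = -4.5 + 7.0000·(sin -2.6062 − sin -2.3562) = -3.1215
y' = 3.5 − 7.0000·(cos -2.6062 − cos -2.3562) = 4.5707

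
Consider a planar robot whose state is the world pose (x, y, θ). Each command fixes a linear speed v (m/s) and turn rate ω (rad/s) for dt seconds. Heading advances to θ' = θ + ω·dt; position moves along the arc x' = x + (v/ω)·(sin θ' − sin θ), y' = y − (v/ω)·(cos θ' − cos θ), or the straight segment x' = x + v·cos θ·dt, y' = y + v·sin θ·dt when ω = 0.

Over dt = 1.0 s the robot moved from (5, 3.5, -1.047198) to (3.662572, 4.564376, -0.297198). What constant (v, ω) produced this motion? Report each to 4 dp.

v = -1.7500, ω = 0.7500

Δθ = -0.297198 − -1.047198 = 0.750000
ω = Δθ/dt = 0.750000/1.0 = 0.7500
R = Δx/(sin θ' − sin θ) = -2.3333
v = R·ω = -2.3333·0.7500 = -1.7500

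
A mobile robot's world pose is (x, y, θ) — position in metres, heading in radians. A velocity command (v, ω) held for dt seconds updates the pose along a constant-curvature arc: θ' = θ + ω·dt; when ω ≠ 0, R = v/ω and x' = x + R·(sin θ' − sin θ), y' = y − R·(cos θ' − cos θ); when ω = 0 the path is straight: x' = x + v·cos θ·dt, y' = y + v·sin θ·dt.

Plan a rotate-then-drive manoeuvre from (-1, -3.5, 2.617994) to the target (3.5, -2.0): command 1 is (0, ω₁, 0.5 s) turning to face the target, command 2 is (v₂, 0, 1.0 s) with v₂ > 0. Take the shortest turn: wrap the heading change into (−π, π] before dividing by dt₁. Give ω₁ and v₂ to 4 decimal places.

ω₁ = -4.5925, v₂ = 4.7434

heading to target = atan2(-2−-3.5, 3.5−-1) = 0.3218
Δθ = wrap(0.3218 − 2.6180) = -2.2962; ω₁ = Δθ/dt₁ = -4.5925
distance = √((3.5−-1)² + (-2−-3.5)²) = 4.7434; v₂ = distance/dt₂ = 4.7434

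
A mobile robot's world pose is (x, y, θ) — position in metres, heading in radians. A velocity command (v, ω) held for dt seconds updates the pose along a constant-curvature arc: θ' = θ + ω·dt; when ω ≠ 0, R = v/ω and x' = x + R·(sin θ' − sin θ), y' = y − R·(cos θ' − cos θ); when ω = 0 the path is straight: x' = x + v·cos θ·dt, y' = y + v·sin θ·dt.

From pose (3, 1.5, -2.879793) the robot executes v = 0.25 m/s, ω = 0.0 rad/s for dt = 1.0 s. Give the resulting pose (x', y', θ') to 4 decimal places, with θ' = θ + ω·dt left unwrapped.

(2.7585, 1.4353, -2.8798)

θ' = -2.8798 + 0.0·1.0 = -2.8798
ω = 0 → straight: x' = 3 + 0.25·cos(-2.8798)·1.0 = 2.7585
y' = 1.5 + 0.25·sin(-2.8798)·1.0 = 1.4353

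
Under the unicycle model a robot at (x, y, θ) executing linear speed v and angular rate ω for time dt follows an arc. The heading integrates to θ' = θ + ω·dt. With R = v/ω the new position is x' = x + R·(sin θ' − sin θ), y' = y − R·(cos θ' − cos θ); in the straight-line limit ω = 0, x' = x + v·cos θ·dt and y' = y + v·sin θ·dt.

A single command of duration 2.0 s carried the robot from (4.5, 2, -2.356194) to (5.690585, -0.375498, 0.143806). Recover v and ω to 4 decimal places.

v = 1.7500, ω = 1.2500

Δθ = 0.143806 − -2.356194 = 2.500000
ω = Δθ/dt = 2.500000/2.0 = 1.2500
R = −Δy/(cos θ' − cos θ) = 1.4000
v = R·ω = 1.4000·1.2500 = 1.7500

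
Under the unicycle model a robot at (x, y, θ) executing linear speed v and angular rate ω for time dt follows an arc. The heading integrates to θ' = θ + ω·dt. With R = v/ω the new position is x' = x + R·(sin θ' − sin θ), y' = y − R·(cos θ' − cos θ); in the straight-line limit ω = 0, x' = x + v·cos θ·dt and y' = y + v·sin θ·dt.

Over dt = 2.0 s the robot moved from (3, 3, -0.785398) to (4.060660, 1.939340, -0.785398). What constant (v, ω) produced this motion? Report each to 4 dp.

v = 0.7500, ω = 0.0000

Δθ = -0.785398 − -0.785398 = 0.000000
ω = Δθ/dt = 0.000000/2.0 = 0.0000
ω = 0 → v = (Δx·cos θ + Δy·sin θ)/dt = 0.7500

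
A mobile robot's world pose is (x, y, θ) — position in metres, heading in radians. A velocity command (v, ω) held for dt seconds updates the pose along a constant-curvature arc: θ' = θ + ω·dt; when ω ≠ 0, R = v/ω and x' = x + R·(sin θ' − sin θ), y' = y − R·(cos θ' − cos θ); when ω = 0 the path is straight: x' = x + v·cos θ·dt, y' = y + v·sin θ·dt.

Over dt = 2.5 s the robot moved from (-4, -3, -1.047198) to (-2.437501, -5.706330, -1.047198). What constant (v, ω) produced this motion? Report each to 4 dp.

v = 1.2500, ω = 0.0000

Δθ = -1.047198 − -1.047198 = 0.000000
ω = Δθ/dt = 0.000000/2.5 = 0.0000
ω = 0 → v = (Δx·cos θ + Δy·sin θ)/dt = 1.2500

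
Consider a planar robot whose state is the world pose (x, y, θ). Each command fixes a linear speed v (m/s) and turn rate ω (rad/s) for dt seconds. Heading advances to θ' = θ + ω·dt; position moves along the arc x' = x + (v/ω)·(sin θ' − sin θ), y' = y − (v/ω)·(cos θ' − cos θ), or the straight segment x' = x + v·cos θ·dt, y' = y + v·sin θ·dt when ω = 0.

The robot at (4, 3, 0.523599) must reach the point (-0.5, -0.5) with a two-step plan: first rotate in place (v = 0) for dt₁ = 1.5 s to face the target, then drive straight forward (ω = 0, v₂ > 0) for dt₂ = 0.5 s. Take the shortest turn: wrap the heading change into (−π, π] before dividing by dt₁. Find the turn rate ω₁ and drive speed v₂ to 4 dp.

ω₁ = -2.0028, v₂ = 11.4018

heading to target = atan2(-0.5−3, -0.5−4) = -2.4805
Δθ = wrap(-2.4805 − 0.5236) = -3.0041; ω₁ = Δθ/dt₁ = -2.0028
distance = √((-0.5−4)² + (-0.5−3)²) = 5.7009; v₂ = distance/dt₂ = 11.4018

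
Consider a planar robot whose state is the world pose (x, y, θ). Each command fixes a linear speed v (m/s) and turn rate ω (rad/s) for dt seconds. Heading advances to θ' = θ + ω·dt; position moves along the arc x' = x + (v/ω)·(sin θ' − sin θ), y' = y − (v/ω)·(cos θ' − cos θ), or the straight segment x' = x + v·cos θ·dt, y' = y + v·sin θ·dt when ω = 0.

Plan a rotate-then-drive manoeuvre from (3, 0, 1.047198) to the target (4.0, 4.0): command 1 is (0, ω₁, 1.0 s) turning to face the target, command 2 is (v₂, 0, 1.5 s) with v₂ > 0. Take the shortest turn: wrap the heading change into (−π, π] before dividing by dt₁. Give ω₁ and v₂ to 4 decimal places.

ω₁ = 0.2786, v₂ = 2.7487

heading to target = atan2(4−0, 4−3) = 1.3258
Δθ = wrap(1.3258 − 1.0472) = 0.2786; ω₁ = Δθ/dt₁ = 0.2786
distance = √((4−3)² + (4−0)²) = 4.1231; v₂ = distance/dt₂ = 2.7487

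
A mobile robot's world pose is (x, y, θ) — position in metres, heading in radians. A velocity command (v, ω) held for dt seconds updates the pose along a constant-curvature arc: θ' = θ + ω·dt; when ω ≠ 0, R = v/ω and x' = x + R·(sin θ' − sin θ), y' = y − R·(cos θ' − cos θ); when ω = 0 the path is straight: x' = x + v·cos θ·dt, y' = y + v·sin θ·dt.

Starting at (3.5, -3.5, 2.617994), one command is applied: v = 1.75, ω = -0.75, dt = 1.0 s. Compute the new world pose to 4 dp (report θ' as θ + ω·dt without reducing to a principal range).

θ' = 2.6180 + -0.75·1.0 = 1.8680
R = v/ω = 1.75/-0.75 = -2.3333
x' = 3.5 + -2.3333·(sin 1.8680 − sin 2.6180) = 2.4356
y' = -3.5 − -2.3333·(cos 1.8680 − cos 2.6180) = -2.1626

(2.4356, -2.1626, 1.8680)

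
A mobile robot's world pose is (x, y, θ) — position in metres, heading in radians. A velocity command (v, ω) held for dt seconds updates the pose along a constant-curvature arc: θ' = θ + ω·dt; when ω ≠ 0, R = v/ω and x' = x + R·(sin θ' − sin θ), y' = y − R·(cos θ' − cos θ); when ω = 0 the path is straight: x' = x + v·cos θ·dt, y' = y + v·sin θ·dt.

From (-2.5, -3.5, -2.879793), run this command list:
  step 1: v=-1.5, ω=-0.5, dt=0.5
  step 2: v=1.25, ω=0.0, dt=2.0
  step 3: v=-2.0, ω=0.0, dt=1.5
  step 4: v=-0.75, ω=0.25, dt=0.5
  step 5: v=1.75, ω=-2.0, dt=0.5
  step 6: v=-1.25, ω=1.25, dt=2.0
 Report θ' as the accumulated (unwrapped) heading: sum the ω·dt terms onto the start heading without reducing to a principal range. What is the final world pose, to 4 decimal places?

(0.0882, -2.3502, -1.5048)

step 1: θ'=-3.1298 (R=3.0000) → pose (-1.7589, -3.3980, -3.1298)
step 2: θ'=-3.1298 (straight) → pose (-4.2588, -3.4275, -3.1298)
step 3: θ'=-3.1298 (straight) → pose (-1.2590, -3.3921, -3.1298)
step 4: θ'=-3.0048 (R=-3.0000) → pose (-0.8853, -3.3643, -3.0048)
step 5: θ'=-4.0048 (R=-0.8750) → pose (-1.6695, -3.0662, -4.0048)
step 6: θ'=-1.5048 (R=-1.0000) → pose (0.0882, -2.3502, -1.5048)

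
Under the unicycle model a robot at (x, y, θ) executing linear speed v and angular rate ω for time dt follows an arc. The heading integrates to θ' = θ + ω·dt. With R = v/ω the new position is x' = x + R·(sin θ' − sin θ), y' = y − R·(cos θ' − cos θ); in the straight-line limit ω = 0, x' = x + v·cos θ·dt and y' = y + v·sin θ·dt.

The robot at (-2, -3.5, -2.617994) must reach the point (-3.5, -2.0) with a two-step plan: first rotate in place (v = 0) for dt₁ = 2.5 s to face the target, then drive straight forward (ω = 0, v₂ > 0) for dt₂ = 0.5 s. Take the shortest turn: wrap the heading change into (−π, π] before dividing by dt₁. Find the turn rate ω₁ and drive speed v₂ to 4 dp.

ω₁ = -0.5236, v₂ = 4.2426

heading to target = atan2(-2−-3.5, -3.5−-2) = 2.3562
Δθ = wrap(2.3562 − -2.6180) = -1.3090; ω₁ = Δθ/dt₁ = -0.5236
distance = √((-3.5−-2)² + (-2−-3.5)²) = 2.1213; v₂ = distance/dt₂ = 4.2426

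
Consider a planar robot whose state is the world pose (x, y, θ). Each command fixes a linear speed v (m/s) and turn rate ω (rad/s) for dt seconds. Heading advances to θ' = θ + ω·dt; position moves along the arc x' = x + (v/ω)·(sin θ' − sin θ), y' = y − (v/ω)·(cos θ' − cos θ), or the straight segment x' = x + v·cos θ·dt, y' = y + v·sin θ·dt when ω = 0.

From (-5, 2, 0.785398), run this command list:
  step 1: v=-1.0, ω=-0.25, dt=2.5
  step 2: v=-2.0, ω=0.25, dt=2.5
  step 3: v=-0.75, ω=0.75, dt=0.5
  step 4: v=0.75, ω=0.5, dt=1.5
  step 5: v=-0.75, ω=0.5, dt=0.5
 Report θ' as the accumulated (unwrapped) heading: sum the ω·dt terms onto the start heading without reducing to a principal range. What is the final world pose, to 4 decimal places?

(-11.5721, -0.9051, 2.1604)

step 1: θ'=0.1604 (R=4.0000) → pose (-7.1896, 0.8798, 0.1604)
step 2: θ'=0.7854 (R=-8.0000) → pose (-11.5687, -1.3607, 0.7854)
step 3: θ'=1.1604 (R=-1.0000) → pose (-11.7786, -1.6688, 1.1604)
step 4: θ'=1.9104 (R=1.5000) → pose (-11.7397, -0.5707, 1.9104)
step 5: θ'=2.1604 (R=-1.5000) → pose (-11.5721, -0.9051, 2.1604)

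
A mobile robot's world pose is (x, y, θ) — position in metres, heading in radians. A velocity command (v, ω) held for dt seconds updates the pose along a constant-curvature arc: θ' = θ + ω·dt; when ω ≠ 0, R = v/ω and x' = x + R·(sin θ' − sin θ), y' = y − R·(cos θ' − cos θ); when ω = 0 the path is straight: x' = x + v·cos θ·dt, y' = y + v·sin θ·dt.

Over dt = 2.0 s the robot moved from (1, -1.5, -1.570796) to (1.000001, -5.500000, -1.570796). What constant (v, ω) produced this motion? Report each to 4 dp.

v = 2.0000, ω = 0.0000

Δθ = -1.570796 − -1.570796 = 0.000000
ω = Δθ/dt = 0.000000/2.0 = 0.0000
ω = 0 → v = (Δx·cos θ + Δy·sin θ)/dt = 2.0000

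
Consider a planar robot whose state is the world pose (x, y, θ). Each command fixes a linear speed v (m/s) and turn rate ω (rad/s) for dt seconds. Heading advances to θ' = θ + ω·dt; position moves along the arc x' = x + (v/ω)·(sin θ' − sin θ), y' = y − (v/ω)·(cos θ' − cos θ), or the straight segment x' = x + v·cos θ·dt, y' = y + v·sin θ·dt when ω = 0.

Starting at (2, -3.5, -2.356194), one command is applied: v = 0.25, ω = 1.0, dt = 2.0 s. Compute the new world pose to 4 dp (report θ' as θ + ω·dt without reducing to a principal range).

(2.0896, -3.9111, -0.3562)

θ' = -2.3562 + 1.0·2.0 = -0.3562
R = v/ω = 0.25/1.0 = 0.2500
x' = 2 + 0.2500·(sin -0.3562 − sin -2.3562) = 2.0896
y' = -3.5 − 0.2500·(cos -0.3562 − cos -2.3562) = -3.9111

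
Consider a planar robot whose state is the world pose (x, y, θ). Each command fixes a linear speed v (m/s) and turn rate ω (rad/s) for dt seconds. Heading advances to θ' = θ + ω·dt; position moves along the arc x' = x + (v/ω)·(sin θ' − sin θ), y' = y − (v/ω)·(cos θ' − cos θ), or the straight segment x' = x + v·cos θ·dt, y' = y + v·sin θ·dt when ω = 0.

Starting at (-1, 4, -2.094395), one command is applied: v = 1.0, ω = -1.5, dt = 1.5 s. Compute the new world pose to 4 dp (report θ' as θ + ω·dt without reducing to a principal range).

θ' = -2.0944 + -1.5·1.5 = -4.3444
R = v/ω = 1.0/-1.5 = -0.6667
x' = -1 + -0.6667·(sin -4.3444 − sin -2.0944) = -2.1994
y' = 4 − -0.6667·(cos -4.3444 − cos -2.0944) = 4.0935

(-2.1994, 4.0935, -4.3444)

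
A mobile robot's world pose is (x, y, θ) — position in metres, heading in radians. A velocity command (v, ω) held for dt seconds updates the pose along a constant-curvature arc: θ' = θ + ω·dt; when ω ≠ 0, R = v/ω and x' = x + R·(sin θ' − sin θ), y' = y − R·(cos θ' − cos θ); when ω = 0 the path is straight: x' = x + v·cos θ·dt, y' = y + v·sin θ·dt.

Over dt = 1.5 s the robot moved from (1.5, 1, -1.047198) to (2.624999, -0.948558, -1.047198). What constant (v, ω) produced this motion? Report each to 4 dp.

Δθ = -1.047198 − -1.047198 = 0.000000
ω = Δθ/dt = 0.000000/1.5 = 0.0000
ω = 0 → v = (Δx·cos θ + Δy·sin θ)/dt = 1.5000

v = 1.5000, ω = 0.0000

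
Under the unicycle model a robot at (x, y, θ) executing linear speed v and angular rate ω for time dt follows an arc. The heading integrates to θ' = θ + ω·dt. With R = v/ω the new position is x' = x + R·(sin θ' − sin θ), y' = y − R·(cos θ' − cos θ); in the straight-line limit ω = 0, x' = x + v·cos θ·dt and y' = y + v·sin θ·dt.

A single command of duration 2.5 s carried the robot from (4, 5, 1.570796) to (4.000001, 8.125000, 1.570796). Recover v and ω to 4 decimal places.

Δθ = 1.570796 − 1.570796 = 0.000000
ω = Δθ/dt = 0.000000/2.5 = 0.0000
ω = 0 → v = (Δx·cos θ + Δy·sin θ)/dt = 1.2500

v = 1.2500, ω = 0.0000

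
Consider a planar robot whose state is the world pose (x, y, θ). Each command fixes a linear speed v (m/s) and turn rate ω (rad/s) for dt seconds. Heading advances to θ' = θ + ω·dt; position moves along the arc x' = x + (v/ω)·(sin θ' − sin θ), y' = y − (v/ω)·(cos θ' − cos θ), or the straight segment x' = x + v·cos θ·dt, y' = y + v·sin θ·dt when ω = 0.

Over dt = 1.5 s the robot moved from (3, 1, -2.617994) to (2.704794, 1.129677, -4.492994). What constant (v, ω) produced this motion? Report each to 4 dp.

v = 0.2500, ω = -1.2500

Δθ = -4.492994 − -2.617994 = -1.875000
ω = Δθ/dt = -1.875000/1.5 = -1.2500
R = Δx/(sin θ' − sin θ) = -0.2000
v = R·ω = -0.2000·-1.2500 = 0.2500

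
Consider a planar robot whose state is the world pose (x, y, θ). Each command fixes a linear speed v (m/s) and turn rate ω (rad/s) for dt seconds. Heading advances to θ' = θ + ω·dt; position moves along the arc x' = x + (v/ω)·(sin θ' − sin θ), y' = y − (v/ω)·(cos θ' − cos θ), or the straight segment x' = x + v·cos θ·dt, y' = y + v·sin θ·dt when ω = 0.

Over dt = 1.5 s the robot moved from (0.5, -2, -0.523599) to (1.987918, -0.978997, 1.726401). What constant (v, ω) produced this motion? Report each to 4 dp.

v = 1.5000, ω = 1.5000

Δθ = 1.726401 − -0.523599 = 2.250000
ω = Δθ/dt = 2.250000/1.5 = 1.5000
R = Δx/(sin θ' − sin θ) = 1.0000
v = R·ω = 1.0000·1.5000 = 1.5000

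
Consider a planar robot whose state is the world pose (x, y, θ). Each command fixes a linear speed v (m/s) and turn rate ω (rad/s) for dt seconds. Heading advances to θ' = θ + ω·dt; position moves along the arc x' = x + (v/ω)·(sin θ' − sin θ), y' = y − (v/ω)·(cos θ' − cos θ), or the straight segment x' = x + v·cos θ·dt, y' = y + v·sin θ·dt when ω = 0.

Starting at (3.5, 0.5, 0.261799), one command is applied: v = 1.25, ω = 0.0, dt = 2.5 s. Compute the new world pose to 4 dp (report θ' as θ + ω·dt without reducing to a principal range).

θ' = 0.2618 + 0.0·2.5 = 0.2618
ω = 0 → straight: x' = 3.5 + 1.25·cos(0.2618)·2.5 = 6.5185
y' = 0.5 + 1.25·sin(0.2618)·2.5 = 1.3088

(6.5185, 1.3088, 0.2618)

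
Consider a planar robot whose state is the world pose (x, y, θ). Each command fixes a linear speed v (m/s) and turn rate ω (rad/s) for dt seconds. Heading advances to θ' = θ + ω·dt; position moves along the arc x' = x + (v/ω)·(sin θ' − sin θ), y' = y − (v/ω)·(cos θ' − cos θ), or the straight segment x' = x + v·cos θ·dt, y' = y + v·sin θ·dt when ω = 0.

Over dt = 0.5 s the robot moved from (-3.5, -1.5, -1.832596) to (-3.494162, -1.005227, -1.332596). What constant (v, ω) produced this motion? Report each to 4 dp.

v = -1.0000, ω = 1.0000

Δθ = -1.332596 − -1.832596 = 0.500000
ω = Δθ/dt = 0.500000/0.5 = 1.0000
R = −Δy/(cos θ' − cos θ) = -1.0000
v = R·ω = -1.0000·1.0000 = -1.0000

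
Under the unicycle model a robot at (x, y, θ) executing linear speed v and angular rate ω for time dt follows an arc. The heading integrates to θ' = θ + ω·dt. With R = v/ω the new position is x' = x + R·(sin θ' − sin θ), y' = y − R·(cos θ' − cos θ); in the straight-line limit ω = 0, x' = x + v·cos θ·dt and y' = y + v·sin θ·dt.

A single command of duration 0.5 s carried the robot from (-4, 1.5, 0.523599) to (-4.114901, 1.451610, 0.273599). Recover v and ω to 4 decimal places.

Δθ = 0.273599 − 0.523599 = -0.250000
ω = Δθ/dt = -0.250000/0.5 = -0.5000
R = Δx/(sin θ' − sin θ) = 0.5000
v = R·ω = 0.5000·-0.5000 = -0.2500

v = -0.2500, ω = -0.5000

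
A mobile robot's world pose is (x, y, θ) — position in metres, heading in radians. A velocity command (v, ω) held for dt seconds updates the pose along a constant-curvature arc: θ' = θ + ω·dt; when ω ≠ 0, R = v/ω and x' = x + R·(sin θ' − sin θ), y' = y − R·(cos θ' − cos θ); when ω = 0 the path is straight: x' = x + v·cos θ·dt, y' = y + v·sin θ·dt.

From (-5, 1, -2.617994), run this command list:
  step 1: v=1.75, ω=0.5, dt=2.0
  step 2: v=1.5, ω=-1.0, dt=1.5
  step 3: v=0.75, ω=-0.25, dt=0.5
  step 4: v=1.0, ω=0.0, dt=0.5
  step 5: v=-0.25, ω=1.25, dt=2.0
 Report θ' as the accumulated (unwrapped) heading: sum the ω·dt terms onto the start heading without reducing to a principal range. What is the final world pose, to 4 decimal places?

(-8.9254, -2.8833, -0.7430)

step 1: θ'=-1.6180 (R=3.5000) → pose (-6.7461, -1.8660, -1.6180)
step 2: θ'=-3.1180 (R=-1.5000) → pose (-8.2090, -3.2948, -3.1180)
step 3: θ'=-3.2430 (R=-3.0000) → pose (-8.5835, -3.2802, -3.2430)
step 4: θ'=-3.2430 (straight) → pose (-9.0809, -3.2296, -3.2430)
step 5: θ'=-0.7430 (R=-0.2000) → pose (-8.9254, -2.8833, -0.7430)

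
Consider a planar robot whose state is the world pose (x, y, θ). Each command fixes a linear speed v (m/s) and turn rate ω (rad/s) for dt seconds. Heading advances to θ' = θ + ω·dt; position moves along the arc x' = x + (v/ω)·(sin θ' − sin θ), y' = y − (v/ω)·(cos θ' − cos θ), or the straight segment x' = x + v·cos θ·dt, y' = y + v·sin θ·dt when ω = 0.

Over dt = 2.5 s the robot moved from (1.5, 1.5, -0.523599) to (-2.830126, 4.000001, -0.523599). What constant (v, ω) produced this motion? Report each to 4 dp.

v = -2.0000, ω = 0.0000

Δθ = -0.523599 − -0.523599 = 0.000000
ω = Δθ/dt = 0.000000/2.5 = 0.0000
ω = 0 → v = (Δx·cos θ + Δy·sin θ)/dt = -2.0000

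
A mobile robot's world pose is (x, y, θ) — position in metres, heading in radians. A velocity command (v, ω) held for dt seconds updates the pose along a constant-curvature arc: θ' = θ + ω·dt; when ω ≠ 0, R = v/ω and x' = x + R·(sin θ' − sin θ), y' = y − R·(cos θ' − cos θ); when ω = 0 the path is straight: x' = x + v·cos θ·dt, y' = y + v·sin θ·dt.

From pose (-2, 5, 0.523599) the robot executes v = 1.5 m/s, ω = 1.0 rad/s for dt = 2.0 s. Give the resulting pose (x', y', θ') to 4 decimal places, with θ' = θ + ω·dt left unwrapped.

θ' = 0.5236 + 1.0·2.0 = 2.5236
R = v/ω = 1.5/1.0 = 1.5000
x' = -2 + 1.5000·(sin 2.5236 − sin 0.5236) = -1.8809
y' = 5 − 1.5000·(cos 2.5236 − cos 0.5236) = 7.5216

(-1.8809, 7.5216, 2.5236)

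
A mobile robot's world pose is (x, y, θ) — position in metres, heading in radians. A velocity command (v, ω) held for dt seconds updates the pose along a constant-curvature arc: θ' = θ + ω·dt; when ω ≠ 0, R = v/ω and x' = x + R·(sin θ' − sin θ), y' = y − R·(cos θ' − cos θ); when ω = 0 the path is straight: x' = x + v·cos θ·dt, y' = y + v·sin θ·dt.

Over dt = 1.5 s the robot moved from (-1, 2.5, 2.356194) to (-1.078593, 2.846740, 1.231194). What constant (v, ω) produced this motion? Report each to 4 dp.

Δθ = 1.231194 − 2.356194 = -1.125000
ω = Δθ/dt = -1.125000/1.5 = -0.7500
R = −Δy/(cos θ' − cos θ) = -0.3333
v = R·ω = -0.3333·-0.7500 = 0.2500

v = 0.2500, ω = -0.7500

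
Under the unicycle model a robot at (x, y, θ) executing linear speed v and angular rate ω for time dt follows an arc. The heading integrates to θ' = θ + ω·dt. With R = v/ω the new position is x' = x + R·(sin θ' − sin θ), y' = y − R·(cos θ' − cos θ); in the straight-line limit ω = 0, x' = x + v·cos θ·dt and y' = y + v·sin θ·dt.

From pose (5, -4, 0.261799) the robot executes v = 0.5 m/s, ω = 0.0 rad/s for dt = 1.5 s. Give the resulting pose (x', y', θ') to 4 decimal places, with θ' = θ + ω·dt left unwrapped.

(5.7244, -3.8059, 0.2618)

θ' = 0.2618 + 0.0·1.5 = 0.2618
ω = 0 → straight: x' = 5 + 0.5·cos(0.2618)·1.5 = 5.7244
y' = -4 + 0.5·sin(0.2618)·1.5 = -3.8059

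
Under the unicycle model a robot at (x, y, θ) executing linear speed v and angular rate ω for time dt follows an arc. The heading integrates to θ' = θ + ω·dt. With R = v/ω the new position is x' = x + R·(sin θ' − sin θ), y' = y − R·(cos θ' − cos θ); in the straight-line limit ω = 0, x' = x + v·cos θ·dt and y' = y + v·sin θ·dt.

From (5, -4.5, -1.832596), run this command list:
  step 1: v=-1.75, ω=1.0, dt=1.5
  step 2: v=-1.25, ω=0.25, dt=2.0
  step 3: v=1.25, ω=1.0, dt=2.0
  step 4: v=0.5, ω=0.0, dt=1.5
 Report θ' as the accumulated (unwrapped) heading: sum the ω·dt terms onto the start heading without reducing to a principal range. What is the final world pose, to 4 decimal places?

(1.8198, 0.3664, 2.1674)

step 1: θ'=-0.3326 (R=-1.7500) → pose (3.8810, -2.3930, -0.3326)
step 2: θ'=0.1674 (R=-5.0000) → pose (1.4154, -2.1889, 0.1674)
step 3: θ'=2.1674 (R=1.2500) → pose (2.2412, -0.2540, 2.1674)
step 4: θ'=2.1674 (straight) → pose (1.8198, 0.3664, 2.1674)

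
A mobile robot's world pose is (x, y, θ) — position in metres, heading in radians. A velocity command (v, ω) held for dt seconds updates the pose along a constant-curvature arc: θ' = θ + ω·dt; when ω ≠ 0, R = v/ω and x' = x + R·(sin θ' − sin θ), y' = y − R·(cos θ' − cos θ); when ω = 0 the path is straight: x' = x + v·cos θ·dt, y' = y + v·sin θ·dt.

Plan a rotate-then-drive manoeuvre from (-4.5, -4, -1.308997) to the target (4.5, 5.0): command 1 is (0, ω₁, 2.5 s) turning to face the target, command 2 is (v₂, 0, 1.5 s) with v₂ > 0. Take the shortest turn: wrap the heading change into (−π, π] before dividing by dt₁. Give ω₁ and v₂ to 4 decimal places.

heading to target = atan2(5−-4, 4.5−-4.5) = 0.7854
Δθ = wrap(0.7854 − -1.3090) = 2.0944; ω₁ = Δθ/dt₁ = 0.8378
distance = √((4.5−-4.5)² + (5−-4)²) = 12.7279; v₂ = distance/dt₂ = 8.4853

ω₁ = 0.8378, v₂ = 8.4853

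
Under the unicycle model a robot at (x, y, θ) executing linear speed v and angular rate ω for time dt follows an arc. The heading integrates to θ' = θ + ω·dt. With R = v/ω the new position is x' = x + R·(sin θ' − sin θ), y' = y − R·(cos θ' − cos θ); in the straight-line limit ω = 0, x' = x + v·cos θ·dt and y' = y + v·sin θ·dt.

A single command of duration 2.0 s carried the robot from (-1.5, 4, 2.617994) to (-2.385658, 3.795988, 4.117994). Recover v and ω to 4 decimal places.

Δθ = 4.117994 − 2.617994 = 1.500000
ω = Δθ/dt = 1.500000/2.0 = 0.7500
R = Δx/(sin θ' − sin θ) = 0.6667
v = R·ω = 0.6667·0.7500 = 0.5000

v = 0.5000, ω = 0.7500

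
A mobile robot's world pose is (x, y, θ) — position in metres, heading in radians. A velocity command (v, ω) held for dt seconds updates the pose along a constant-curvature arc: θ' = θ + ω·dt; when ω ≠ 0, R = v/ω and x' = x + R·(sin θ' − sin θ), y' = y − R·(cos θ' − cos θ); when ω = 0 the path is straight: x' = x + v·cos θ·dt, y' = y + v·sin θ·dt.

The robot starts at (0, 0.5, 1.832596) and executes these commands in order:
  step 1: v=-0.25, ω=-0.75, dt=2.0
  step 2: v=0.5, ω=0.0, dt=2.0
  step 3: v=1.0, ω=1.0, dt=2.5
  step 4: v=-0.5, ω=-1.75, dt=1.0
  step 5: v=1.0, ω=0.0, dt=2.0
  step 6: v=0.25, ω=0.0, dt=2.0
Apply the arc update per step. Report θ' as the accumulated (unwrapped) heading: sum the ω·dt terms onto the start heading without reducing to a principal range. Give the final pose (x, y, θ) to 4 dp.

step 1: θ'=0.3326 (R=0.3333) → pose (-0.2131, 0.0987, 0.3326)
step 2: θ'=0.3326 (straight) → pose (0.7321, 0.4252, 0.3326)
step 3: θ'=2.8326 (R=1.0000) → pose (0.7097, 2.3230, 2.8326)
step 4: θ'=1.0826 (R=0.2857) → pose (0.8751, 1.9168, 1.0826)
step 5: θ'=1.0826 (straight) → pose (1.8132, 3.6832, 1.0826)
step 6: θ'=1.0826 (straight) → pose (2.0477, 4.1247, 1.0826)

(2.0477, 4.1247, 1.0826)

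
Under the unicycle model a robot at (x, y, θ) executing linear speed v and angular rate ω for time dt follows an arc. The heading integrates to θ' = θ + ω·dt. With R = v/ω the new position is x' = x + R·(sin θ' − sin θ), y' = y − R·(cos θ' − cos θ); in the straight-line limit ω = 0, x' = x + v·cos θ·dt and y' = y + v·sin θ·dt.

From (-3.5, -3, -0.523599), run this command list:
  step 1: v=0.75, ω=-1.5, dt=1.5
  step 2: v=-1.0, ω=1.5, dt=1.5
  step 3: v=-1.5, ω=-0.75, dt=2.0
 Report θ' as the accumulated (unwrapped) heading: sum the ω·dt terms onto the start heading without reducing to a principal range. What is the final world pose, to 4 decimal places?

(-4.2751, -0.0931, -2.0236)

step 1: θ'=-2.7736 (R=-0.5000) → pose (-3.5701, -3.8995, -2.7736)
step 2: θ'=-0.5236 (R=-0.6667) → pose (-3.4766, -2.7002, -0.5236)
step 3: θ'=-2.0236 (R=2.0000) → pose (-4.2751, -0.0931, -2.0236)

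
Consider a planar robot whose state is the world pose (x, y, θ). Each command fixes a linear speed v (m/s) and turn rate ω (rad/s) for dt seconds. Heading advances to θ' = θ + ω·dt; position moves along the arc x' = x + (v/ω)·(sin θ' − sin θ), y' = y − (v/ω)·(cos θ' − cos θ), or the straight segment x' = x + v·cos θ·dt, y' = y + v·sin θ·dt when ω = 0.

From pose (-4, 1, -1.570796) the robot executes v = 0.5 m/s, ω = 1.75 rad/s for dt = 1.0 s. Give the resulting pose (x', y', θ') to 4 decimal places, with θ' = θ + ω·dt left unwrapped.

θ' = -1.5708 + 1.75·1.0 = 0.1792
R = v/ω = 0.5/1.75 = 0.2857
x' = -4 + 0.2857·(sin 0.1792 − sin -1.5708) = -3.6634
y' = 1 − 0.2857·(cos 0.1792 − cos -1.5708) = 0.7189

(-3.6634, 0.7189, 0.1792)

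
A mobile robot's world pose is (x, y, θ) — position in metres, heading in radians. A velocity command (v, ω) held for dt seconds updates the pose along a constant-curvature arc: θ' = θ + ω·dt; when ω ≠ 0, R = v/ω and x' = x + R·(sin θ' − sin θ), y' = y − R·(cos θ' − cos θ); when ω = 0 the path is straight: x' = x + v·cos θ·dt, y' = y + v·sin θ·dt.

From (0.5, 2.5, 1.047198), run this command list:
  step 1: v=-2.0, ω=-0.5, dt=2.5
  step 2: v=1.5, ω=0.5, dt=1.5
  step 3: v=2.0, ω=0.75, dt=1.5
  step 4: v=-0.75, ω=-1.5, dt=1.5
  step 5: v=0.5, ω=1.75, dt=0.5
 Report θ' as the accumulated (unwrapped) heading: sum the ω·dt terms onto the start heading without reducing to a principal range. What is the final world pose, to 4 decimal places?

(-0.8699, 3.0025, 0.2972)

step 1: θ'=-0.2028 (R=4.0000) → pose (-3.7698, 0.5820, -0.2028)
step 2: θ'=0.5472 (R=3.0000) → pose (-1.6046, 0.9585, 0.5472)
step 3: θ'=1.6722 (R=2.6667) → pose (-0.3391, 3.5058, 1.6722)
step 4: θ'=-0.5778 (R=0.5000) → pose (-1.1096, 3.0363, -0.5778)
step 5: θ'=0.2972 (R=0.2857) → pose (-0.8699, 3.0025, 0.2972)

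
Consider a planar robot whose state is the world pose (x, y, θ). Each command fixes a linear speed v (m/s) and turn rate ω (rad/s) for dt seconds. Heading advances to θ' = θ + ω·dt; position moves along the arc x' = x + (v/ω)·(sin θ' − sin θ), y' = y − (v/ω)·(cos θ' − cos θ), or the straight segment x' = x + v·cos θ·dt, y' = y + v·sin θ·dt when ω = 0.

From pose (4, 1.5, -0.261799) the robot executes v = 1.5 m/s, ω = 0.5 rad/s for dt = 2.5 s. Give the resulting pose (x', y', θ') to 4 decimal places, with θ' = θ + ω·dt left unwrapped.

θ' = -0.2618 + 0.5·2.5 = 0.9882
R = v/ω = 1.5/0.5 = 3.0000
x' = 4 + 3.0000·(sin 0.9882 − sin -0.2618) = 7.2816
y' = 1.5 − 3.0000·(cos 0.9882 − cos -0.2618) = 2.7472

(7.2816, 2.7472, 0.9882)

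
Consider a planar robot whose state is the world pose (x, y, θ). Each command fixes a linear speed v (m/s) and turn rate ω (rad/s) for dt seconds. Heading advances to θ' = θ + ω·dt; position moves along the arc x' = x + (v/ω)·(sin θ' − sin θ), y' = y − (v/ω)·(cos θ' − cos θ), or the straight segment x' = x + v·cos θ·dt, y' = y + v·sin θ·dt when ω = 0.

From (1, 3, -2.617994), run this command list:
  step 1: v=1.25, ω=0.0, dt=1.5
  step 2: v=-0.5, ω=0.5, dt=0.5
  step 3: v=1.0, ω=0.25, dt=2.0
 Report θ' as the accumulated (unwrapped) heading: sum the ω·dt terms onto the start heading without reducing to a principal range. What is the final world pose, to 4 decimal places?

step 1: θ'=-2.6180 (straight) → pose (-0.6238, 2.0625, -2.6180)
step 2: θ'=-2.3680 (R=-1.0000) → pose (-0.4251, 2.2131, -2.3680)
step 3: θ'=-1.8680 (R=4.0000) → pose (-1.4549, 0.5229, -1.8680)

(-1.4549, 0.5229, -1.8680)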